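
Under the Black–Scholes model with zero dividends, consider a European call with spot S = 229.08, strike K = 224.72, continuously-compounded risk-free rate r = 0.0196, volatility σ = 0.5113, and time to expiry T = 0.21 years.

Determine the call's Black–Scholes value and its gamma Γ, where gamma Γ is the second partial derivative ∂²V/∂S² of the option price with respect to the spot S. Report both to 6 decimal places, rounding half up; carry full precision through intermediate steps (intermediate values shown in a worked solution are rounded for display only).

σ√T = 0.5113·√0.21 = 0.234307
d₁ = (ln(S/K) + (r+σ²/2)T) / (σ√T) = (ln(229.08/224.72) + (0.0196+0.5113²/2)·0.21) / 0.234307 = (0.019216 + 0.031566) / 0.234307 = 0.216733
d₂ = d₁ − σ√T = 0.216733 − 0.234307 = -0.017574
e^{−rT} = e^{−0.0196·0.21} = 0.995892
N(d₁) = 0.585792,  N(d₂) = 0.492989
Call price V = S·N(d₁) − K·e^{−rT}·N(d₂) = 134.193157 − 110.329480 = 23.863676
φ(d₁) = (1/√(2π))·e^{−d₁²/2} = 0.389682
Γ = φ(d₁) / (S·σ·√T) = 0.007260

price = 23.863676
Γ = 0.007260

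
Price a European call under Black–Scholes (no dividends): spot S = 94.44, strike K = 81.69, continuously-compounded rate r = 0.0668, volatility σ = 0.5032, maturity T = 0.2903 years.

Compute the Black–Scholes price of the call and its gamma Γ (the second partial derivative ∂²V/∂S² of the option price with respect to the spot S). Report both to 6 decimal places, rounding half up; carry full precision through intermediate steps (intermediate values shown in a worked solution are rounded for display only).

price = 18.235717
Γ = 0.011831

σ√T = 0.5032·√0.2903 = 0.271122
d₁ = (ln(S/K) + (r+σ²/2)T) / (σ√T) = (ln(94.44/81.69) + (0.0668+0.5032²/2)·0.2903) / 0.271122 = (0.145033 + 0.056146) / 0.271122 = 0.742024
d₂ = d₁ − σ√T = 0.742024 − 0.271122 = 0.470902
e^{−rT} = e^{−0.0668·0.2903} = 0.980795
N(d₁) = 0.770963,  N(d₂) = 0.681145
Call price V = S·N(d₁) − K·e^{−rT}·N(d₂) = 72.809789 − 54.574073 = 18.235717
φ(d₁) = (1/√(2π))·e^{−d₁²/2} = 0.302935
Γ = φ(d₁) / (S·σ·√T) = 0.011831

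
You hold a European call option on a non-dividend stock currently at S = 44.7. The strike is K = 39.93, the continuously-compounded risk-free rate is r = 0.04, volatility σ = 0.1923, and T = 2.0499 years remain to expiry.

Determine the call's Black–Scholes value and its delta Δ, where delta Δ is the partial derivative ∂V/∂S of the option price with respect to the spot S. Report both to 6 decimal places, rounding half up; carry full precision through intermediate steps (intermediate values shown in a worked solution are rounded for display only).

price = 9.479583
Δ = 0.801040

σ√T = 0.1923·√2.0499 = 0.275325
d₁ = (ln(S/K) + (r+σ²/2)T) / (σ√T) = (ln(44.7/39.93) + (0.04+0.1923²/2)·2.0499) / 0.275325 = (0.112846 + 0.119898) / 0.275325 = 0.845341
d₂ = d₁ − σ√T = 0.845341 − 0.275325 = 0.570016
e^{−rT} = e^{−0.04·2.0499} = 0.921276
N(d₁) = 0.801040,  N(d₂) = 0.715667
Call price V = S·N(d₁) − K·e^{−rT}·N(d₂) = 35.806478 − 26.326895 = 9.479583
Δ = N(d₁) = 0.801040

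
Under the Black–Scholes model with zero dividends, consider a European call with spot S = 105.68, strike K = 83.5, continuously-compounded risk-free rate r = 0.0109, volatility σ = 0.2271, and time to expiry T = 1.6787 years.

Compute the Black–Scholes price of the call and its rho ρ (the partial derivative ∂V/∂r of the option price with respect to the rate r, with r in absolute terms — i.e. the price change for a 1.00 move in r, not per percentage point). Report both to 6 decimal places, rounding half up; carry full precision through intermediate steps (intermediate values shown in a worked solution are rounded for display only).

σ√T = 0.2271·√1.6787 = 0.294241
d₁ = (ln(S/K) + (r+σ²/2)T) / (σ√T) = (ln(105.68/83.5) + (0.0109+0.2271²/2)·1.6787) / 0.294241 = (0.235569 + 0.061587) / 0.294241 = 1.009905
d₂ = d₁ − σ√T = 1.009905 − 0.294241 = 0.715664
e^{−rT} = e^{−0.0109·1.6787} = 0.981869
N(d₁) = 0.843730,  N(d₂) = 0.762901
Call price V = S·N(d₁) − K·e^{−rT}·N(d₂) = 89.165348 − 62.547181 = 26.618167
ρ = K·T·e^{−rT}·N(d₂) = 104.997953

price = 26.618167
ρ = 104.997953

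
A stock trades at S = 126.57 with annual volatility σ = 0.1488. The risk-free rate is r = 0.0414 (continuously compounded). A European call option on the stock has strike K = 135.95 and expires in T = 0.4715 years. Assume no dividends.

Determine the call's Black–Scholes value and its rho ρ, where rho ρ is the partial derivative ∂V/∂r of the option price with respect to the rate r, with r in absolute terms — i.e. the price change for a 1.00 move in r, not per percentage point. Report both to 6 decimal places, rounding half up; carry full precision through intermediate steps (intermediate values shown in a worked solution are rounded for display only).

price = 2.588305
ρ = 18.093254

σ√T = 0.1488·√0.4715 = 0.102175
d₁ = (ln(S/K) + (r+σ²/2)T) / (σ√T) = (ln(126.57/135.95) + (0.0414+0.1488²/2)·0.4715) / 0.102175 = (-0.071492 + 0.024740) / 0.102175 = -0.457566
d₂ = d₁ − σ√T = -0.457566 − 0.102175 = -0.559741
e^{−rT} = e^{−0.0414·0.4715} = 0.980669
N(d₁) = 0.323632,  N(d₂) = 0.287828
Call price V = S·N(d₁) − K·e^{−rT}·N(d₂) = 40.962120 − 38.373815 = 2.588305
ρ = K·T·e^{−rT}·N(d₂) = 18.093254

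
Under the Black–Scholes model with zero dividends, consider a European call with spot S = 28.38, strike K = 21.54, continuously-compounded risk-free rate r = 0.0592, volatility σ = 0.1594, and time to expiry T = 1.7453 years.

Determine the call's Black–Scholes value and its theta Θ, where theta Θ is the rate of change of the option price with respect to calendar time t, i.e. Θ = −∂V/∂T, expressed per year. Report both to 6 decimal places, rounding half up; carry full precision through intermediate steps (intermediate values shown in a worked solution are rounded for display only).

price = 9.024685
Θ = -1.209364

σ√T = 0.1594·√1.7453 = 0.210583
d₁ = (ln(S/K) + (r+σ²/2)T) / (σ√T) = (ln(28.38/21.54) + (0.0592+0.1594²/2)·1.7453) / 0.210583 = (0.275773 + 0.125494) / 0.210583 = 1.905507
d₂ = d₁ − σ√T = 1.905507 − 0.210583 = 1.694924
e^{−rT} = e^{−0.0592·1.7453} = 0.901837
N(d₁) = 0.971643,  N(d₂) = 0.954955
Call price V = S·N(d₁) − K·e^{−rT}·N(d₂) = 27.575225 − 18.550540 = 9.024685
φ(d₁) = (1/√(2π))·e^{−d₁²/2} = 0.064932
Θ = −S·φ(d₁)·σ/(2√T) − r·K·e^{−rT}·N(d₂) = −0.111172 − 1.098192 = -1.209364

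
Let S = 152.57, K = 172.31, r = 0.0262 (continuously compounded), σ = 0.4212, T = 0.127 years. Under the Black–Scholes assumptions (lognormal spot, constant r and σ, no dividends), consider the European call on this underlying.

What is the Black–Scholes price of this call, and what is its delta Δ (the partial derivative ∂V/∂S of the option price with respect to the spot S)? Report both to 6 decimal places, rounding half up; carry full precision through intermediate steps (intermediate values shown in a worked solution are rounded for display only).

σ√T = 0.4212·√0.127 = 0.150103
d₁ = (ln(S/K) + (r+σ²/2)T) / (σ√T) = (ln(152.57/172.31) + (0.0262+0.4212²/2)·0.127) / 0.150103 = (-0.121672 + 0.014593) / 0.150103 = -0.713367
d₂ = d₁ − σ√T = -0.713367 − 0.150103 = -0.863471
e^{−rT} = e^{−0.0262·0.127} = 0.996678
N(d₁) = 0.237809,  N(d₂) = 0.193939
Call price V = S·N(d₁) − K·e^{−rT}·N(d₂) = 36.282560 − 33.306690 = 2.975870
Δ = N(d₁) = 0.237809

price = 2.975870
Δ = 0.237809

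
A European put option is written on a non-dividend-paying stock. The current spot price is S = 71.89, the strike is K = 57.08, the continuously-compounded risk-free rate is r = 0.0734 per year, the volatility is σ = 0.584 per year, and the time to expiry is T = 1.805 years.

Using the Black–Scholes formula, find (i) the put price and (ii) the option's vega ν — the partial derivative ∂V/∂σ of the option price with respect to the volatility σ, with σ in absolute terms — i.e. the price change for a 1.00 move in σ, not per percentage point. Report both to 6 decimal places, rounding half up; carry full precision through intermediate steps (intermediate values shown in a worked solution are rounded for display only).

σ√T = 0.584·√1.805 = 0.784606
d₁ = (ln(S/K) + (r+σ²/2)T) / (σ√T) = (ln(71.89/57.08) + (0.0734+0.584²/2)·1.805) / 0.784606 = (0.230683 + 0.440290) / 0.784606 = 0.855173
d₂ = d₁ − σ√T = 0.855173 − 0.784606 = 0.070567
e^{−rT} = e^{−0.0734·1.805} = 0.875914
N(−d₁) = 0.196228,  N(−d₂) = 0.471871
Put price V = K·e^{−rT}·N(−d₂) − S·N(−d₁) = 23.592231 − 14.106813 = 9.485418
φ(d₁) = (1/√(2π))·e^{−d₁²/2} = 0.276762
ν = S·φ(d₁)·√T = 26.730860

price = 9.485418
ν = 26.730860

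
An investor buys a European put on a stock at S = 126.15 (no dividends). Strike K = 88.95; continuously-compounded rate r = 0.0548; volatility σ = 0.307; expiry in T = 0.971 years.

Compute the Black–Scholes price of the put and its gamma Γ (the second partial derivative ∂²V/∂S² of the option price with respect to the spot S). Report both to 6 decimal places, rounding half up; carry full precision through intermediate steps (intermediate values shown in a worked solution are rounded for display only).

price = 1.319382
Γ = 0.003486

σ√T = 0.307·√0.971 = 0.302516
d₁ = (ln(S/K) + (r+σ²/2)T) / (σ√T) = (ln(126.15/88.95) + (0.0548+0.307²/2)·0.971) / 0.302516 = (0.349397 + 0.098969) / 0.302516 = 1.482124
d₂ = d₁ − σ√T = 1.482124 − 0.302516 = 1.179609
e^{−rT} = e^{−0.0548·0.971} = 0.948180
N(−d₁) = 0.069154,  N(−d₂) = 0.119078
Put price V = K·e^{−rT}·N(−d₂) − S·N(−d₁) = 10.043110 − 8.723728 = 1.319382
φ(d₁) = (1/√(2π))·e^{−d₁²/2} = 0.133016
Γ = φ(d₁) / (S·σ·√T) = 0.003486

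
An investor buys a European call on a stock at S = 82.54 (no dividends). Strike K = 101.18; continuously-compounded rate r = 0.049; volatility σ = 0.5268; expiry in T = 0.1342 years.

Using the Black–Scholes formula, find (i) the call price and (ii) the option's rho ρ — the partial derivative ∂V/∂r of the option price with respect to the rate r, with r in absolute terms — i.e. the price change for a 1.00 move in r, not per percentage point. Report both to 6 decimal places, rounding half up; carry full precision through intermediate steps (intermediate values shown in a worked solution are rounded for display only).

price = 1.402646
ρ = 1.779059

σ√T = 0.5268·√0.1342 = 0.192984
d₁ = (ln(S/K) + (r+σ²/2)T) / (σ√T) = (ln(82.54/101.18) + (0.049+0.5268²/2)·0.1342) / 0.192984 = (-0.203618 + 0.025197) / 0.192984 = -0.924535
d₂ = d₁ − σ√T = -0.924535 − 0.192984 = -1.117520
e^{−rT} = e^{−0.049·0.1342} = 0.993446
N(d₁) = 0.177604,  N(d₂) = 0.131886
Call price V = S·N(d₁) − K·e^{−rT}·N(d₂) = 14.659422 − 13.256776 = 1.402646
ρ = K·T·e^{−rT}·N(d₂) = 1.779059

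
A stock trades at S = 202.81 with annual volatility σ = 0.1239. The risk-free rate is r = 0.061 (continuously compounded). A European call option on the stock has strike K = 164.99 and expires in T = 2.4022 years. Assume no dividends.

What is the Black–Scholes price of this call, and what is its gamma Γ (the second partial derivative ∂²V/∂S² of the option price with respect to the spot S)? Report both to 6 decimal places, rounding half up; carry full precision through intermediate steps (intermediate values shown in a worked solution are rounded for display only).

price = 60.730767
Γ = 0.001579

σ√T = 0.1239·√2.4022 = 0.192033
d₁ = (ln(S/K) + (r+σ²/2)T) / (σ√T) = (ln(202.81/164.99) + (0.061+0.1239²/2)·2.4022) / 0.192033 = (0.206385 + 0.164973) / 0.192033 = 1.933820
d₂ = d₁ − σ√T = 1.933820 − 0.192033 = 1.741787
e^{−rT} = e^{−0.061·2.4022} = 0.863696
N(d₁) = 0.973432,  N(d₂) = 0.959227
Call price V = S·N(d₁) − K·e^{−rT}·N(d₂) = 197.421817 − 136.691050 = 60.730767
φ(d₁) = (1/√(2π))·e^{−d₁²/2} = 0.061497
Γ = φ(d₁) / (S·σ·√T) = 0.001579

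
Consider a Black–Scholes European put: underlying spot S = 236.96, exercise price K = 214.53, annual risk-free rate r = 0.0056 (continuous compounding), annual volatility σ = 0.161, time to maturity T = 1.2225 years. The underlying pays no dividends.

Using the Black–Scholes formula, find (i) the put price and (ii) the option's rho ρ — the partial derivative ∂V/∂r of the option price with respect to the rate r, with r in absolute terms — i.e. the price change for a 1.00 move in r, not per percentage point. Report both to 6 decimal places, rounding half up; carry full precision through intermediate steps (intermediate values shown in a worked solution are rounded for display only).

price = 6.764343
ρ = -79.626935

σ√T = 0.161·√1.2225 = 0.178012
d₁ = (ln(S/K) + (r+σ²/2)T) / (σ√T) = (ln(236.96/214.53) + (0.0056+0.161²/2)·1.2225) / 0.178012 = (0.099442 + 0.022690) / 0.178012 = 0.686087
d₂ = d₁ − σ√T = 0.686087 − 0.178012 = 0.508074
e^{−rT} = e^{−0.0056·1.2225} = 0.993177
N(−d₁) = 0.246329,  N(−d₂) = 0.305701
Put price V = K·e^{−rT}·N(−d₂) − S·N(−d₁) = 65.134507 − 58.370164 = 6.764343
ρ = −K·T·e^{−rT}·N(−d₂) = -79.626935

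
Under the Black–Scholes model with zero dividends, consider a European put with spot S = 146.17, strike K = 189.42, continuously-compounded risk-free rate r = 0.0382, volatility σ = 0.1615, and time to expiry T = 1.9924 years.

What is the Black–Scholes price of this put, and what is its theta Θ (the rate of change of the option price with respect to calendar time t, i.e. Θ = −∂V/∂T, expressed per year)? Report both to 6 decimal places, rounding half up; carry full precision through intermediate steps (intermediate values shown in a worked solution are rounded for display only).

σ√T = 0.1615·√1.9924 = 0.227961
d₁ = (ln(S/K) + (r+σ²/2)T) / (σ√T) = (ln(146.17/189.42) + (0.0382+0.1615²/2)·1.9924) / 0.227961 = (-0.259196 + 0.102093) / 0.227961 = -0.689168
d₂ = d₁ − σ√T = -0.689168 − 0.227961 = -0.917130
e^{−rT} = e^{−0.0382·1.9924} = 0.926715
N(−d₁) = 0.754641,  N(−d₂) = 0.820463
Put price V = K·e^{−rT}·N(−d₂) − S·N(−d₁) = 144.022594 − 110.305931 = 33.716663
φ(d₁) = (1/√(2π))·e^{−d₁²/2} = 0.314612
Θ = −S·φ(d₁)·σ/(2√T) + r·K·e^{−rT}·N(−d₂) = −2.630800 + 5.501663 = 2.870863

price = 33.716663
Θ = 2.870863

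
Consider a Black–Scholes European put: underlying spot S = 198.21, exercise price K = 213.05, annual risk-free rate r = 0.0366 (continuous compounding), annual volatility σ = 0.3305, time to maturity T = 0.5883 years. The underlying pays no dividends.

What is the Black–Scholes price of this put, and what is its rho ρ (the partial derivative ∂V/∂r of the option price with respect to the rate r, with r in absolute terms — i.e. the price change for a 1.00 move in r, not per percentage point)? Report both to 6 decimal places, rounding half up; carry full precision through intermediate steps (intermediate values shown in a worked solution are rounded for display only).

price = 26.067905
ρ = -77.038119

σ√T = 0.3305·√0.5883 = 0.253496
d₁ = (ln(S/K) + (r+σ²/2)T) / (σ√T) = (ln(198.21/213.05) + (0.0366+0.3305²/2)·0.5883) / 0.253496 = (-0.072200 + 0.053662) / 0.253496 = -0.073129
d₂ = d₁ − σ√T = -0.073129 − 0.253496 = -0.326625
e^{−rT} = e^{−0.0366·0.5883} = 0.978698
N(−d₁) = 0.529148,  N(−d₂) = 0.628024
Put price V = K·e^{−rT}·N(−d₂) − S·N(−d₁) = 130.950398 − 104.882493 = 26.067905
ρ = −K·T·e^{−rT}·N(−d₂) = -77.038119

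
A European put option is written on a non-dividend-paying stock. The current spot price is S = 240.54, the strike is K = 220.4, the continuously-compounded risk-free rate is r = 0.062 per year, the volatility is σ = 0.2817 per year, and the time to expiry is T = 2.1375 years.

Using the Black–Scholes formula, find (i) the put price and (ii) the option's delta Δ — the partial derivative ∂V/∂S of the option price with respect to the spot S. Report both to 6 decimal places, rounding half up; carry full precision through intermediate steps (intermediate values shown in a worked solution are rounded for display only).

σ√T = 0.2817·√2.1375 = 0.411851
d₁ = (ln(S/K) + (r+σ²/2)T) / (σ√T) = (ln(240.54/220.4) + (0.062+0.2817²/2)·2.1375) / 0.411851 = (0.087442 + 0.217336) / 0.411851 = 0.740020
d₂ = d₁ − σ√T = 0.740020 − 0.411851 = 0.328169
e^{−rT} = e^{−0.062·2.1375} = 0.875881
N(−d₁) = 0.229644,  N(−d₂) = 0.371392
Put price V = K·e^{−rT}·N(−d₂) − S·N(−d₁) = 71.695033 − 55.238545 = 16.456487
Δ = −N(−d₁) = -0.229644

price = 16.456487
Δ = -0.229644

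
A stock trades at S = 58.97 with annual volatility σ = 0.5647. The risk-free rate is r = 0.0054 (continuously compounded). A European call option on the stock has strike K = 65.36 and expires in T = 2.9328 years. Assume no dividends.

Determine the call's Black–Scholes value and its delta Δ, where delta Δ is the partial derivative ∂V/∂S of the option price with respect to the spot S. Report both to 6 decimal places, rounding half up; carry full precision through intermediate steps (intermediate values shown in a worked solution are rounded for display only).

price = 20.294356
Δ = 0.653035

σ√T = 0.5647·√2.9328 = 0.967072
d₁ = (ln(S/K) + (r+σ²/2)T) / (σ√T) = (ln(58.97/65.36) + (0.0054+0.5647²/2)·2.9328) / 0.967072 = (-0.102882 + 0.483452) / 0.967072 = 0.393528
d₂ = d₁ − σ√T = 0.393528 − 0.967072 = -0.573544
e^{−rT} = e^{−0.0054·2.9328} = 0.984288
N(d₁) = 0.653035,  N(d₂) = 0.283138
Call price V = S·N(d₁) − K·e^{−rT}·N(d₂) = 38.509487 − 18.215131 = 20.294356
Δ = N(d₁) = 0.653035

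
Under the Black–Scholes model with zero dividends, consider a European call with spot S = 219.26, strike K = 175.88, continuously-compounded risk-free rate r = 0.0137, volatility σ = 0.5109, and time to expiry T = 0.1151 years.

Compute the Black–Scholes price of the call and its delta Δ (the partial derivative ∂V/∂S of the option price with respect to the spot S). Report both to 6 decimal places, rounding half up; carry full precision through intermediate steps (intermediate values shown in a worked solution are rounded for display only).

σ√T = 0.5109·√0.1151 = 0.173330
d₁ = (ln(S/K) + (r+σ²/2)T) / (σ√T) = (ln(219.26/175.88) + (0.0137+0.5109²/2)·0.1151) / 0.173330 = (0.220456 + 0.016599) / 0.173330 = 1.367651
d₂ = d₁ − σ√T = 1.367651 − 0.173330 = 1.194321
e^{−rT} = e^{−0.0137·0.1151} = 0.998424
N(d₁) = 0.914289,  N(d₂) = 0.883824
Call price V = S·N(d₁) − K·e^{−rT}·N(d₂) = 200.467067 − 155.201993 = 45.265074
Δ = N(d₁) = 0.914289

price = 45.265074
Δ = 0.914289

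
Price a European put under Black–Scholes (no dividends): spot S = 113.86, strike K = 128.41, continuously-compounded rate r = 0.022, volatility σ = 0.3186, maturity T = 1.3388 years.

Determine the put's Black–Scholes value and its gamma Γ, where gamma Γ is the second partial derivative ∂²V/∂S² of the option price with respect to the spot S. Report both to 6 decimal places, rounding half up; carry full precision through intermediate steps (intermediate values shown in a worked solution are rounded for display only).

σ√T = 0.3186·√1.3388 = 0.368641
d₁ = (ln(S/K) + (r+σ²/2)T) / (σ√T) = (ln(113.86/128.41) + (0.022+0.3186²/2)·1.3388) / 0.368641 = (-0.120259 + 0.097402) / 0.368641 = -0.062003
d₂ = d₁ − σ√T = -0.062003 − 0.368641 = -0.430644
e^{−rT} = e^{−0.022·1.3388} = 0.970976
N(−d₁) = 0.524720,  N(−d₂) = 0.666636
Put price V = K·e^{−rT}·N(−d₂) − S·N(−d₁) = 83.118249 − 59.744607 = 23.373642
φ(d₁) = (1/√(2π))·e^{−d₁²/2} = 0.398176
Γ = φ(d₁) / (S·σ·√T) = 0.009486

price = 23.373642
Γ = 0.009486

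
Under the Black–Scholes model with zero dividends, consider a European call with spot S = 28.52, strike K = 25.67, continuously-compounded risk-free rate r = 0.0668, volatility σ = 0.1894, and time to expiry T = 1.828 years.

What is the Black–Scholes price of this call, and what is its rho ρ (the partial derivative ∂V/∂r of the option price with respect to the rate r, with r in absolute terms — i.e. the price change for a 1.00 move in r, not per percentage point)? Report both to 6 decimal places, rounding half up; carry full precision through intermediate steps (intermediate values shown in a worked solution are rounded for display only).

price = 6.466592
ρ = 32.242803

σ√T = 0.1894·√1.828 = 0.256076
d₁ = (ln(S/K) + (r+σ²/2)T) / (σ√T) = (ln(28.52/25.67) + (0.0668+0.1894²/2)·1.828) / 0.256076 = (0.105283 + 0.154898) / 0.256076 = 1.016030
d₂ = d₁ − σ√T = 1.016030 − 0.256076 = 0.759954
e^{−rT} = e^{−0.0668·1.828} = 0.885051
N(d₁) = 0.845192,  N(d₂) = 0.776359
Call price V = S·N(d₁) − K·e^{−rT}·N(d₂) = 24.104887 − 17.638295 = 6.466592
ρ = K·T·e^{−rT}·N(d₂) = 32.242803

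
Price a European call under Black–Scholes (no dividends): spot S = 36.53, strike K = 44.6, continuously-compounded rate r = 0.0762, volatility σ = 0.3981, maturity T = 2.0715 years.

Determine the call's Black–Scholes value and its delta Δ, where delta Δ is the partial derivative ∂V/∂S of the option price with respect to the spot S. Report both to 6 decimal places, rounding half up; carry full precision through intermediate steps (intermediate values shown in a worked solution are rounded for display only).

price = 7.655902
Δ = 0.584578

σ√T = 0.3981·√2.0715 = 0.572974
d₁ = (ln(S/K) + (r+σ²/2)T) / (σ√T) = (ln(36.53/44.6) + (0.0762+0.3981²/2)·2.0715) / 0.572974 = (-0.199600 + 0.321998) / 0.572974 = 0.213618
d₂ = d₁ − σ√T = 0.213618 − 0.572974 = -0.359355
e^{−rT} = e^{−0.0762·2.0715} = 0.853979
N(d₁) = 0.584578,  N(d₂) = 0.359665
Call price V = S·N(d₁) − K·e^{−rT}·N(d₂) = 21.354622 − 13.698719 = 7.655902
Δ = N(d₁) = 0.584578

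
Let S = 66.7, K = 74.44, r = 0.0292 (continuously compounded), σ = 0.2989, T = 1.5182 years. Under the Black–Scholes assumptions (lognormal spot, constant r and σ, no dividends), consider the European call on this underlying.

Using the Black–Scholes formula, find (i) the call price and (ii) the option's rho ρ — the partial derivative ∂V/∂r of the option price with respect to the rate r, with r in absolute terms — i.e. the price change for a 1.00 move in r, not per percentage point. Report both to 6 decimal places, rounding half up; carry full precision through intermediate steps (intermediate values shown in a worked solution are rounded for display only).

σ√T = 0.2989·√1.5182 = 0.368290
d₁ = (ln(S/K) + (r+σ²/2)T) / (σ√T) = (ln(66.7/74.44) + (0.0292+0.2989²/2)·1.5182) / 0.368290 = (-0.109788 + 0.112150) / 0.368290 = 0.006413
d₂ = d₁ − σ√T = 0.006413 − 0.368290 = -0.361877
e^{−rT} = e^{−0.0292·1.5182} = 0.956637
N(d₁) = 0.502558,  N(d₂) = 0.358722
Call price V = S·N(d₁) − K·e^{−rT}·N(d₂) = 33.520647 − 25.545317 = 7.975330
ρ = K·T·e^{−rT}·N(d₂) = 38.782900

price = 7.975330
ρ = 38.782900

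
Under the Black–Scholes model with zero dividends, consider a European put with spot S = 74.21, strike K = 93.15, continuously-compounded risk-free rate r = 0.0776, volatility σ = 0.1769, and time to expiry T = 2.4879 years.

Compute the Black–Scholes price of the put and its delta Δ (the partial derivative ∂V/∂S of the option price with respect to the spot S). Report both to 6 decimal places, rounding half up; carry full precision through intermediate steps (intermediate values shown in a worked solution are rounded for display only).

price = 9.732960
Δ = -0.493314

σ√T = 0.1769·√2.4879 = 0.279026
d₁ = (ln(S/K) + (r+σ²/2)T) / (σ√T) = (ln(74.21/93.15) + (0.0776+0.1769²/2)·2.4879) / 0.279026 = (-0.227312 + 0.231989) / 0.279026 = 0.016760
d₂ = d₁ − σ√T = 0.016760 − 0.279026 = -0.262266
e^{−rT} = e^{−0.0776·2.4879} = 0.824432
N(−d₁) = 0.493314,  N(−d₂) = 0.603442
Put price V = K·e^{−rT}·N(−d₂) − S·N(−d₁) = 46.341787 − 36.608828 = 9.732960
Δ = −N(−d₁) = -0.493314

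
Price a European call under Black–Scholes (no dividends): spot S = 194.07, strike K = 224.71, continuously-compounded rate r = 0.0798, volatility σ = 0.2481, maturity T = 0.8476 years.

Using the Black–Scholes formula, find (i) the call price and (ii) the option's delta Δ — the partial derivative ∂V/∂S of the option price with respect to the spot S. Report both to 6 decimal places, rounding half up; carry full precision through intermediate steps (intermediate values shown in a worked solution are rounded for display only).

σ√T = 0.2481·√0.8476 = 0.228414
d₁ = (ln(S/K) + (r+σ²/2)T) / (σ√T) = (ln(194.07/224.71) + (0.0798+0.2481²/2)·0.8476) / 0.228414 = (-0.146592 + 0.093725) / 0.228414 = -0.231452
d₂ = d₁ − σ√T = -0.231452 − 0.228414 = -0.459866
e^{−rT} = e^{−0.0798·0.8476} = 0.934598
N(d₁) = 0.408482,  N(d₂) = 0.322806
Call price V = S·N(d₁) − K·e^{−rT}·N(d₂) = 79.274055 − 67.793691 = 11.480364
Δ = N(d₁) = 0.408482

price = 11.480364
Δ = 0.408482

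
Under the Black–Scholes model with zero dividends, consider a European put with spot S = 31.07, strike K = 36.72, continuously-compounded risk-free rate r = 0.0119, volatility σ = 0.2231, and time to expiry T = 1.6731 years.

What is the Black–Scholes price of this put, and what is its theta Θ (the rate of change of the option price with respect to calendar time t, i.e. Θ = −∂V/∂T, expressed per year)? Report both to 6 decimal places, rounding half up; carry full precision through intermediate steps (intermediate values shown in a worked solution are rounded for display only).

σ√T = 0.2231·√1.6731 = 0.288576
d₁ = (ln(S/K) + (r+σ²/2)T) / (σ√T) = (ln(31.07/36.72) + (0.0119+0.2231²/2)·1.6731) / 0.288576 = (-0.167079 + 0.061548) / 0.288576 = -0.365695
d₂ = d₁ − σ√T = -0.365695 − 0.288576 = -0.654271
e^{−rT} = e^{−0.0119·1.6731} = 0.980287
N(−d₁) = 0.642704,  N(−d₂) = 0.743531
Put price V = K·e^{−rT}·N(−d₂) − S·N(−d₁) = 26.764260 − 19.968801 = 6.795459
φ(d₁) = (1/√(2π))·e^{−d₁²/2} = 0.373139
Θ = −S·φ(d₁)·σ/(2√T) + r·K·e^{−rT}·N(−d₂) = −0.999816 + 0.318495 = -0.681322

price = 6.795459
Θ = -0.681322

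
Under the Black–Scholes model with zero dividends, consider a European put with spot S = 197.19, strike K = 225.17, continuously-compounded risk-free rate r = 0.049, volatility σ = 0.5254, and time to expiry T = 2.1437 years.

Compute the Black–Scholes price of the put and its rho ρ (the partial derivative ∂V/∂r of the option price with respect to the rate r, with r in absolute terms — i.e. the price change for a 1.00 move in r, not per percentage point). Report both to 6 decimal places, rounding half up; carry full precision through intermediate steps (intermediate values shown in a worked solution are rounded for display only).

price = 62.684372
ρ = -288.101946

σ√T = 0.5254·√2.1437 = 0.769258
d₁ = (ln(S/K) + (r+σ²/2)T) / (σ√T) = (ln(197.19/225.17) + (0.049+0.5254²/2)·2.1437) / 0.769258 = (-0.132688 + 0.400920) / 0.769258 = 0.348690
d₂ = d₁ − σ√T = 0.348690 − 0.769258 = -0.420568
e^{−rT} = e^{−0.049·2.1437} = 0.900287
N(−d₁) = 0.363661,  N(−d₂) = 0.662965
Put price V = K·e^{−rT}·N(−d₂) − S·N(−d₁) = 134.394713 − 71.710341 = 62.684372
ρ = −K·T·e^{−rT}·N(−d₂) = -288.101946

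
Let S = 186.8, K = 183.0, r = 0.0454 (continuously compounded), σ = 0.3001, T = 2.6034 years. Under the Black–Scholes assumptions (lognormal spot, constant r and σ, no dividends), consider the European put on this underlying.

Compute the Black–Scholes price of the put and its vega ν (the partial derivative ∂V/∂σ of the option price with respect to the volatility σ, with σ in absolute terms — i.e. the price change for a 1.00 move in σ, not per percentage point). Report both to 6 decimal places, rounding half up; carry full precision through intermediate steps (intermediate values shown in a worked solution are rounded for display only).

price = 22.653990
ν = 104.561478

σ√T = 0.3001·√2.6034 = 0.484213
d₁ = (ln(S/K) + (r+σ²/2)T) / (σ√T) = (ln(186.8/183.0) + (0.0454+0.3001²/2)·2.6034) / 0.484213 = (0.020552 + 0.235425) / 0.484213 = 0.528647
d₂ = d₁ − σ√T = 0.528647 − 0.484213 = 0.044434
e^{−rT} = e^{−0.0454·2.6034} = 0.888523
N(−d₁) = 0.298525,  N(−d₂) = 0.482279
Put price V = K·e^{−rT}·N(−d₂) − S·N(−d₁) = 78.418480 − 55.764490 = 22.653990
φ(d₁) = (1/√(2π))·e^{−d₁²/2} = 0.346916
ν = S·φ(d₁)·√T = 104.561478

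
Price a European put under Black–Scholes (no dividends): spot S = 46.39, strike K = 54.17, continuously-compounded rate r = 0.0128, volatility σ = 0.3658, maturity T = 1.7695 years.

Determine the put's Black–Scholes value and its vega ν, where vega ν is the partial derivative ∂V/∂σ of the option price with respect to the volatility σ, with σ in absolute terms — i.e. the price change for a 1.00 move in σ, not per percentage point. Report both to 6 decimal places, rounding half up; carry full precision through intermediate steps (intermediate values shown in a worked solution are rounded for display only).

price = 13.175699
ν = 24.608199

σ√T = 0.3658·√1.7695 = 0.486597
d₁ = (ln(S/K) + (r+σ²/2)T) / (σ√T) = (ln(46.39/54.17) + (0.0128+0.3658²/2)·1.7695) / 0.486597 = (-0.155043 + 0.141038) / 0.486597 = -0.028783
d₂ = d₁ − σ√T = -0.028783 − 0.486597 = -0.515379
e^{−rT} = e^{−0.0128·1.7695} = 0.977605
N(−d₁) = 0.511481,  N(−d₂) = 0.696856
Put price V = K·e^{−rT}·N(−d₂) − S·N(−d₁) = 36.903309 − 23.727609 = 13.175699
φ(d₁) = (1/√(2π))·e^{−d₁²/2} = 0.398777
ν = S·φ(d₁)·√T = 24.608199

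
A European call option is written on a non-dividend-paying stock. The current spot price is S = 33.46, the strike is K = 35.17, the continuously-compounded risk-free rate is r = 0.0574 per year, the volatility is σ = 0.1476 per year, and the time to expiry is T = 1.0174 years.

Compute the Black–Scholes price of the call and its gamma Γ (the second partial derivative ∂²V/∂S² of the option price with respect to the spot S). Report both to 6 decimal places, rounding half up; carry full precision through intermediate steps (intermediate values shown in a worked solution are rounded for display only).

σ√T = 0.1476·√1.0174 = 0.148879
d₁ = (ln(S/K) + (r+σ²/2)T) / (σ√T) = (ln(33.46/35.17) + (0.0574+0.1476²/2)·1.0174) / 0.148879 = (-0.049843 + 0.069481) / 0.148879 = 0.131909
d₂ = d₁ − σ√T = 0.131909 − 0.148879 = -0.016970
e^{−rT} = e^{−0.0574·1.0174} = 0.943274
N(d₁) = 0.552472,  N(d₂) = 0.493230
Call price V = S·N(d₁) − K·e^{−rT}·N(d₂) = 18.485709 − 16.362889 = 2.122820
φ(d₁) = (1/√(2π))·e^{−d₁²/2} = 0.395487
Γ = φ(d₁) / (S·σ·√T) = 0.079391

price = 2.122820
Γ = 0.079391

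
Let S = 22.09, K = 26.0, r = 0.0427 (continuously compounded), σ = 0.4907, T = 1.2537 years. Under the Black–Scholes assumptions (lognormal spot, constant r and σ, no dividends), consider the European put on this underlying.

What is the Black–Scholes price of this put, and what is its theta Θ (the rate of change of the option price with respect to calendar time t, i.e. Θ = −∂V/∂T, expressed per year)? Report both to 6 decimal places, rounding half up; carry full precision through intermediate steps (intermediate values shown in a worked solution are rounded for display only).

price = 6.432989
Θ = -1.207641

σ√T = 0.4907·√1.2537 = 0.549431
d₁ = (ln(S/K) + (r+σ²/2)T) / (σ√T) = (ln(22.09/26.0) + (0.0427+0.4907²/2)·1.2537) / 0.549431 = (-0.162972 + 0.204470) / 0.549431 = 0.075530
d₂ = d₁ − σ√T = 0.075530 − 0.549431 = -0.473901
e^{−rT} = e^{−0.0427·1.2537} = 0.947875
N(−d₁) = 0.469897,  N(−d₂) = 0.682215
Put price V = K·e^{−rT}·N(−d₂) − S·N(−d₁) = 16.813003 − 10.380014 = 6.432989
φ(d₁) = (1/√(2π))·e^{−d₁²/2} = 0.397806
Θ = −S·φ(d₁)·σ/(2√T) + r·K·e^{−rT}·N(−d₂) = −1.925556 + 0.717915 = -1.207641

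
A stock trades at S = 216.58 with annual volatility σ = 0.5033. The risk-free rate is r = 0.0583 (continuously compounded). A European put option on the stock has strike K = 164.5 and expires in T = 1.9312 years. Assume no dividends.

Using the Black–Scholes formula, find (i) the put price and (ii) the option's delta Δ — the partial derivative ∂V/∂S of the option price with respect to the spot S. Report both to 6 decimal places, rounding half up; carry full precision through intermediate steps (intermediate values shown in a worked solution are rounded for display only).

σ√T = 0.5033·√1.9312 = 0.699424
d₁ = (ln(S/K) + (r+σ²/2)T) / (σ√T) = (ln(216.58/164.5) + (0.0583+0.5033²/2)·1.9312) / 0.699424 = (0.275049 + 0.357186) / 0.699424 = 0.903937
d₂ = d₁ − σ√T = 0.903937 − 0.699424 = 0.204513
e^{−rT} = e^{−0.0583·1.9312} = 0.893518
N(−d₁) = 0.183014,  N(−d₂) = 0.418976
Put price V = K·e^{−rT}·N(−d₂) − S·N(−d₁) = 61.582677 − 39.637251 = 21.945427
Δ = −N(−d₁) = -0.183014

price = 21.945427
Δ = -0.183014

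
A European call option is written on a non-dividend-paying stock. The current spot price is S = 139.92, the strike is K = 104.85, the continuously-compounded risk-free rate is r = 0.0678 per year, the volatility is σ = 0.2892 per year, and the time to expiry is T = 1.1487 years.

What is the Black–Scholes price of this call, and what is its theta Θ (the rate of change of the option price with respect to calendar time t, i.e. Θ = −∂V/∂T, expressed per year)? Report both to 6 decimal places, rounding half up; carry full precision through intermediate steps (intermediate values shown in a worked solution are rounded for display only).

price = 45.010183
Θ = -8.655895

σ√T = 0.2892·√1.1487 = 0.309957
d₁ = (ln(S/K) + (r+σ²/2)T) / (σ√T) = (ln(139.92/104.85) + (0.0678+0.2892²/2)·1.1487) / 0.309957 = (0.288540 + 0.125919) / 0.309957 = 1.337148
d₂ = d₁ − σ√T = 1.337148 − 0.309957 = 1.027191
e^{−rT} = e^{−0.0678·1.1487} = 0.925074
N(d₁) = 0.909413,  N(d₂) = 0.847835
Call price V = S·N(d₁) − K·e^{−rT}·N(d₂) = 127.245052 − 82.234869 = 45.010183
φ(d₁) = (1/√(2π))·e^{−d₁²/2} = 0.163177
Θ = −S·φ(d₁)·σ/(2√T) − r·K·e^{−rT}·N(d₂) = −3.080371 − 5.575524 = -8.655895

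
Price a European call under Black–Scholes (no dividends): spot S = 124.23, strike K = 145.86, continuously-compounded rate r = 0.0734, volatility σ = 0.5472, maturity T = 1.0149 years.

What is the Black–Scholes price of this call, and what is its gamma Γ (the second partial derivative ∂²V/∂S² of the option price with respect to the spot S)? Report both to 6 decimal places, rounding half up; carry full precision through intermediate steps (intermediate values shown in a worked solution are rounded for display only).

σ√T = 0.5472·√1.0149 = 0.551262
d₁ = (ln(S/K) + (r+σ²/2)T) / (σ√T) = (ln(124.23/145.86) + (0.0734+0.5472²/2)·1.0149) / 0.551262 = (-0.160513 + 0.226438) / 0.551262 = 0.119591
d₂ = d₁ − σ√T = 0.119591 − 0.551262 = -0.431671
e^{−rT} = e^{−0.0734·1.0149} = 0.928213
N(d₁) = 0.547596,  N(d₂) = 0.332990
Call price V = S·N(d₁) − K·e^{−rT}·N(d₂) = 68.027888 − 45.083293 = 22.944596
φ(d₁) = (1/√(2π))·e^{−d₁²/2} = 0.396100
Γ = φ(d₁) / (S·σ·√T) = 0.005784

price = 22.944596
Γ = 0.005784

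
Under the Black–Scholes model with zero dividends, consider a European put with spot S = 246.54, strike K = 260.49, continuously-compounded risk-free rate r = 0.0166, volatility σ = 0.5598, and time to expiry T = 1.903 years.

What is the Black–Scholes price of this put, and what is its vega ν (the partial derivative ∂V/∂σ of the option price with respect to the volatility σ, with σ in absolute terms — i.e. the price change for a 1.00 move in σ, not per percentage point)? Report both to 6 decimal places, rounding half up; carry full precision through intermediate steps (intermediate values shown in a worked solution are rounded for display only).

price = 77.944981
ν = 127.360459

σ√T = 0.5598·√1.903 = 0.772240
d₁ = (ln(S/K) + (r+σ²/2)T) / (σ√T) = (ln(246.54/260.49) + (0.0166+0.5598²/2)·1.903) / 0.772240 = (-0.055040 + 0.329767) / 0.772240 = 0.355753
d₂ = d₁ − σ√T = 0.355753 − 0.772240 = -0.416487
e^{−rT} = e^{−0.0166·1.903} = 0.968904
N(−d₁) = 0.361013,  N(−d₂) = 0.661473
Put price V = K·e^{−rT}·N(−d₂) − S·N(−d₁) = 166.949048 − 89.004067 = 77.944981
φ(d₁) = (1/√(2π))·e^{−d₁²/2} = 0.374479
ν = S·φ(d₁)·√T = 127.360459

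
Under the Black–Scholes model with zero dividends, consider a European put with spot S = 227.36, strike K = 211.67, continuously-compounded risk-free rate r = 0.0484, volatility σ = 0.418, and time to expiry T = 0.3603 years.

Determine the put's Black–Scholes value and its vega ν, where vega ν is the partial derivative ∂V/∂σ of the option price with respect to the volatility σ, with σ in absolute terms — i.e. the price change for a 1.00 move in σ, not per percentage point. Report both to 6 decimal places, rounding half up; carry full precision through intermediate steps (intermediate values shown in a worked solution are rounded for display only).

price = 13.401132
ν = 48.521727

σ√T = 0.418·√0.3603 = 0.250904
d₁ = (ln(S/K) + (r+σ²/2)T) / (σ√T) = (ln(227.36/211.67) + (0.0484+0.418²/2)·0.3603) / 0.250904 = (0.071506 + 0.048915) / 0.250904 = 0.479949
d₂ = d₁ − σ√T = 0.479949 − 0.250904 = 0.229044
e^{−rT} = e^{−0.0484·0.3603} = 0.982713
N(−d₁) = 0.315632,  N(−d₂) = 0.409417
Put price V = K·e^{−rT}·N(−d₂) − S·N(−d₁) = 85.163217 − 71.762084 = 13.401132
φ(d₁) = (1/√(2π))·e^{−d₁²/2} = 0.355541
ν = S·φ(d₁)·√T = 48.521727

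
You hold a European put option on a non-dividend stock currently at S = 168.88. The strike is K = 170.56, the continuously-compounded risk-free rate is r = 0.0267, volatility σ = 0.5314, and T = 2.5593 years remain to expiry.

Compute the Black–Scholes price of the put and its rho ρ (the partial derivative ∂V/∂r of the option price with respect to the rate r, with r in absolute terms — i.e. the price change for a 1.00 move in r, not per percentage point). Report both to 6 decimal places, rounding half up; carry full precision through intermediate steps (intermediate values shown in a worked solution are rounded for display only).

price = 49.346085
ρ = -260.590998

σ√T = 0.5314·√2.5593 = 0.850124
d₁ = (ln(S/K) + (r+σ²/2)T) / (σ√T) = (ln(168.88/170.56) + (0.0267+0.5314²/2)·2.5593) / 0.850124 = (-0.009899 + 0.429689) / 0.850124 = 0.493798
d₂ = d₁ − σ√T = 0.493798 − 0.850124 = -0.356325
e^{−rT} = e^{−0.0267·2.5593} = 0.933949
N(−d₁) = 0.310724,  N(−d₂) = 0.639202
Put price V = K·e^{−rT}·N(−d₂) − S·N(−d₁) = 101.821200 − 52.475115 = 49.346085
ρ = −K·T·e^{−rT}·N(−d₂) = -260.590998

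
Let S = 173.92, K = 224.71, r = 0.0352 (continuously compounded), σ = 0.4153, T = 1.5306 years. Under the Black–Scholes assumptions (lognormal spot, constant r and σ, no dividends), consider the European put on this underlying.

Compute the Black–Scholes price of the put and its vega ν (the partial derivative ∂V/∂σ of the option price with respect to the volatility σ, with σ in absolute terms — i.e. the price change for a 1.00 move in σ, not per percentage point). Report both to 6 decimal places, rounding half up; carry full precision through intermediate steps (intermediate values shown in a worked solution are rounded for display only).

price = 61.641033
ν = 85.039405

σ√T = 0.4153·√1.5306 = 0.513798
d₁ = (ln(S/K) + (r+σ²/2)T) / (σ√T) = (ln(173.92/224.71) + (0.0352+0.4153²/2)·1.5306) / 0.513798 = (-0.256215 + 0.185872) / 0.513798 = -0.136909
d₂ = d₁ − σ√T = -0.136909 − 0.513798 = -0.650708
e^{−rT} = e^{−0.0352·1.5306} = 0.947549
N(−d₁) = 0.554449,  N(−d₂) = 0.742382
Put price V = K·e^{−rT}·N(−d₂) − S·N(−d₁) = 158.070751 − 96.429719 = 61.641033
φ(d₁) = (1/√(2π))·e^{−d₁²/2} = 0.395221
ν = S·φ(d₁)·√T = 85.039405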